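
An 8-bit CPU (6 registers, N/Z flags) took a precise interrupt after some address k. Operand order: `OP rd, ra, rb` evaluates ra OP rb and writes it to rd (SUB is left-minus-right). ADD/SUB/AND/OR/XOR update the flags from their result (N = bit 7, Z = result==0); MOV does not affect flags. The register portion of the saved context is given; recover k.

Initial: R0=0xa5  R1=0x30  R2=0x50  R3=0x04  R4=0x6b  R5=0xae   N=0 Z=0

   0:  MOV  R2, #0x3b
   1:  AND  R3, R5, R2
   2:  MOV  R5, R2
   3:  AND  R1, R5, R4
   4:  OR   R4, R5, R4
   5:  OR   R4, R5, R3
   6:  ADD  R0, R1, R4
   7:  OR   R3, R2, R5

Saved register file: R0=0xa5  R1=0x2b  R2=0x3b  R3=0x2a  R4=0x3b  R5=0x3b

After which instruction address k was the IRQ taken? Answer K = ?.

after  0: R0=0xa5 R1=0x30 R2=0x3b R3=0x04 R4=0x6b R5=0xae  N=0 Z=0
after  1: R0=0xa5 R1=0x30 R2=0x3b R3=0x2a R4=0x6b R5=0xae  N=0 Z=0
after  2: R0=0xa5 R1=0x30 R2=0x3b R3=0x2a R4=0x6b R5=0x3b  N=0 Z=0
after  3: R0=0xa5 R1=0x2b R2=0x3b R3=0x2a R4=0x6b R5=0x3b  N=0 Z=0
after  4: R0=0xa5 R1=0x2b R2=0x3b R3=0x2a R4=0x7b R5=0x3b  N=0 Z=0
after  5: R0=0xa5 R1=0x2b R2=0x3b R3=0x2a R4=0x3b R5=0x3b  N=0 Z=0
-- IRQ taken; context saved, return-PC = 6 --

K = 5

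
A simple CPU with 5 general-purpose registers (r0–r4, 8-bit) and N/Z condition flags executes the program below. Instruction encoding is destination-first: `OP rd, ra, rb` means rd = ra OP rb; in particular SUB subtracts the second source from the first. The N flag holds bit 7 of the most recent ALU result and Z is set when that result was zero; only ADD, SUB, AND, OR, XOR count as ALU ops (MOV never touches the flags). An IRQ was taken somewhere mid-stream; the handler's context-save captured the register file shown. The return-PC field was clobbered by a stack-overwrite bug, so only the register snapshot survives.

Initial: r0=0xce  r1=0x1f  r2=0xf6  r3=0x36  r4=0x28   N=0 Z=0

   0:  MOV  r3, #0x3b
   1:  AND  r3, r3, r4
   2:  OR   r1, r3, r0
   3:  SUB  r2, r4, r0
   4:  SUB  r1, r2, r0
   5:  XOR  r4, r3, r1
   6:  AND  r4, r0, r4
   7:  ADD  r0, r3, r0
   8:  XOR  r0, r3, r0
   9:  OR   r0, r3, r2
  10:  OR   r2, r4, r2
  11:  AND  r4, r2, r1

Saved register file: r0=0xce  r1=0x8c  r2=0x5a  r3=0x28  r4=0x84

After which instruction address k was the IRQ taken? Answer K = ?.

K = 6

after  0: r0=0xce r1=0x1f r2=0xf6 r3=0x3b r4=0x28  N=0 Z=0
after  1: r0=0xce r1=0x1f r2=0xf6 r3=0x28 r4=0x28  N=0 Z=0
after  2: r0=0xce r1=0xee r2=0xf6 r3=0x28 r4=0x28  N=1 Z=0
after  3: r0=0xce r1=0xee r2=0x5a r3=0x28 r4=0x28  N=0 Z=0
after  4: r0=0xce r1=0x8c r2=0x5a r3=0x28 r4=0x28  N=1 Z=0
after  5: r0=0xce r1=0x8c r2=0x5a r3=0x28 r4=0xa4  N=1 Z=0
after  6: r0=0xce r1=0x8c r2=0x5a r3=0x28 r4=0x84  N=1 Z=0
-- IRQ taken; context saved, return-PC = 7 --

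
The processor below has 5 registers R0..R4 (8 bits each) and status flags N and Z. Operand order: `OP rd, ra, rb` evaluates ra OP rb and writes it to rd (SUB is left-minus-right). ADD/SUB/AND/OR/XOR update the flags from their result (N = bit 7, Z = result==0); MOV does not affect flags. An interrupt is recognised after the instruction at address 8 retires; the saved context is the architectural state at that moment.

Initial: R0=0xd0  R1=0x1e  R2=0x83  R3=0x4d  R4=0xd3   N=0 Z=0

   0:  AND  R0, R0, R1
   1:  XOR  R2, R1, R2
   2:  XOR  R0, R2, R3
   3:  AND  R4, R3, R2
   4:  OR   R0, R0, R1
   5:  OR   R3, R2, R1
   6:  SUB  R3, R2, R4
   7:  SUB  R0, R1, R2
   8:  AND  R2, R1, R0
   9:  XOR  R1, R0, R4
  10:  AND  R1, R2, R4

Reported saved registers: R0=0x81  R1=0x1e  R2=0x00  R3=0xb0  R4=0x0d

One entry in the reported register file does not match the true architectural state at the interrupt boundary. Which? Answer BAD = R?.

BAD = R3

after  0: R0=0x10 R1=0x1e R2=0x83 R3=0x4d R4=0xd3  N=0 Z=0
after  1: R0=0x10 R1=0x1e R2=0x9d R3=0x4d R4=0xd3  N=1 Z=0
after  2: R0=0xd0 R1=0x1e R2=0x9d R3=0x4d R4=0xd3  N=1 Z=0
after  3: R0=0xd0 R1=0x1e R2=0x9d R3=0x4d R4=0x0d  N=0 Z=0
after  4: R0=0xde R1=0x1e R2=0x9d R3=0x4d R4=0x0d  N=1 Z=0
after  5: R0=0xde R1=0x1e R2=0x9d R3=0x9f R4=0x0d  N=1 Z=0
after  6: R0=0xde R1=0x1e R2=0x9d R3=0x90 R4=0x0d  N=1 Z=0
after  7: R0=0x81 R1=0x1e R2=0x9d R3=0x90 R4=0x0d  N=1 Z=0
after  8: R0=0x81 R1=0x1e R2=0x00 R3=0x90 R4=0x0d  N=0 Z=1
-- IRQ taken; context saved, return-PC = 9 --
mismatch: R3: reported 0xb0 vs actual 0x90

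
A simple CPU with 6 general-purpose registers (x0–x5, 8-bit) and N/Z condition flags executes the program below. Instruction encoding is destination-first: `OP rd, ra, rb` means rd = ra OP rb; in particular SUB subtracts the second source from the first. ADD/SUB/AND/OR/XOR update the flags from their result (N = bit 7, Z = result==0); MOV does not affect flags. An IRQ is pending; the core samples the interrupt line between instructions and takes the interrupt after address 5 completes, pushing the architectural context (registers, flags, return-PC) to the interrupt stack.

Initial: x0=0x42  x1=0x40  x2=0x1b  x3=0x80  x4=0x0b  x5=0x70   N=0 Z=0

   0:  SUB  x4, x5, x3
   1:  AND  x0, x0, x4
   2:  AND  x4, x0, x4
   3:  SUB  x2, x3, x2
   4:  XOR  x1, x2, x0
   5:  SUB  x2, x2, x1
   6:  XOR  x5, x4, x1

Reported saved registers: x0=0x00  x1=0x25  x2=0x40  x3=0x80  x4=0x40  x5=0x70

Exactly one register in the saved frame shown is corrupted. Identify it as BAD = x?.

BAD = x0

after  0: x0=0x42 x1=0x40 x2=0x1b x3=0x80 x4=0xf0 x5=0x70  N=1 Z=0
after  1: x0=0x40 x1=0x40 x2=0x1b x3=0x80 x4=0xf0 x5=0x70  N=0 Z=0
after  2: x0=0x40 x1=0x40 x2=0x1b x3=0x80 x4=0x40 x5=0x70  N=0 Z=0
after  3: x0=0x40 x1=0x40 x2=0x65 x3=0x80 x4=0x40 x5=0x70  N=0 Z=0
after  4: x0=0x40 x1=0x25 x2=0x65 x3=0x80 x4=0x40 x5=0x70  N=0 Z=0
after  5: x0=0x40 x1=0x25 x2=0x40 x3=0x80 x4=0x40 x5=0x70  N=0 Z=0
-- IRQ taken; context saved, return-PC = 6 --
mismatch: x0: reported 0x00 vs actual 0x40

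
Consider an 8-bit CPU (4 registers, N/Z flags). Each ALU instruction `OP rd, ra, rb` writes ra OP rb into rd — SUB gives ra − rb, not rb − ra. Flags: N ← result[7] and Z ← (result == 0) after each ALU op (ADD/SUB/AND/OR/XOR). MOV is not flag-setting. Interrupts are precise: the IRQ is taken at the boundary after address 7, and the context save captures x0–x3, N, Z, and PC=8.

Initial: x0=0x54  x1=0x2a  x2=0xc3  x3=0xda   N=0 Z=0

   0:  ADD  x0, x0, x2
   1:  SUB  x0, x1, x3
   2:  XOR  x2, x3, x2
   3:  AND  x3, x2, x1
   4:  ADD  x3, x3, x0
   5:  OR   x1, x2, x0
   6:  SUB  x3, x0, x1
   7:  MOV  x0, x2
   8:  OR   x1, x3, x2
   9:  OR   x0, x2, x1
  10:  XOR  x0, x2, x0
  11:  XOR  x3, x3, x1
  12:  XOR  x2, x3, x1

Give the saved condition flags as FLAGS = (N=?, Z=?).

FLAGS = (N=1, Z=0)

after  0: x0=0x17 x1=0x2a x2=0xc3 x3=0xda  N=0 Z=0
after  1: x0=0x50 x1=0x2a x2=0xc3 x3=0xda  N=0 Z=0
after  2: x0=0x50 x1=0x2a x2=0x19 x3=0xda  N=0 Z=0
after  3: x0=0x50 x1=0x2a x2=0x19 x3=0x08  N=0 Z=0
after  4: x0=0x50 x1=0x2a x2=0x19 x3=0x58  N=0 Z=0
after  5: x0=0x50 x1=0x59 x2=0x19 x3=0x58  N=0 Z=0
after  6: x0=0x50 x1=0x59 x2=0x19 x3=0xf7  N=1 Z=0
after  7: x0=0x19 x1=0x59 x2=0x19 x3=0xf7  N=1 Z=0
-- IRQ taken; context saved, return-PC = 8 --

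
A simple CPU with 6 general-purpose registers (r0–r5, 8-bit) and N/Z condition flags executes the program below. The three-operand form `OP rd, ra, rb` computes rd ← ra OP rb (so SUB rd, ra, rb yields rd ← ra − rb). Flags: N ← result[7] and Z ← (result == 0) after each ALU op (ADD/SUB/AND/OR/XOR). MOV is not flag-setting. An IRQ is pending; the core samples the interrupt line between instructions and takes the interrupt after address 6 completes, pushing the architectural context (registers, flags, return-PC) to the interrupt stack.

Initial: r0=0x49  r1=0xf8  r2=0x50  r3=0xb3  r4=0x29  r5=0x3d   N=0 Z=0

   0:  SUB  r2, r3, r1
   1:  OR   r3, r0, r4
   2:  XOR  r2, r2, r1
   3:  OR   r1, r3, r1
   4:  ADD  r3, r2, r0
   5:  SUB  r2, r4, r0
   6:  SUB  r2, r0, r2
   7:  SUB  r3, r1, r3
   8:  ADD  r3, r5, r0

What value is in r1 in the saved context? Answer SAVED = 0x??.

after  0: r0=0x49 r1=0xf8 r2=0xbb r3=0xb3 r4=0x29 r5=0x3d  N=1 Z=0
after  1: r0=0x49 r1=0xf8 r2=0xbb r3=0x69 r4=0x29 r5=0x3d  N=0 Z=0
after  2: r0=0x49 r1=0xf8 r2=0x43 r3=0x69 r4=0x29 r5=0x3d  N=0 Z=0
after  3: r0=0x49 r1=0xf9 r2=0x43 r3=0x69 r4=0x29 r5=0x3d  N=1 Z=0
after  4: r0=0x49 r1=0xf9 r2=0x43 r3=0x8c r4=0x29 r5=0x3d  N=1 Z=0
after  5: r0=0x49 r1=0xf9 r2=0xe0 r3=0x8c r4=0x29 r5=0x3d  N=1 Z=0
after  6: r0=0x49 r1=0xf9 r2=0x69 r3=0x8c r4=0x29 r5=0x3d  N=0 Z=0
-- IRQ taken; context saved, return-PC = 7 --

SAVED = 0xf9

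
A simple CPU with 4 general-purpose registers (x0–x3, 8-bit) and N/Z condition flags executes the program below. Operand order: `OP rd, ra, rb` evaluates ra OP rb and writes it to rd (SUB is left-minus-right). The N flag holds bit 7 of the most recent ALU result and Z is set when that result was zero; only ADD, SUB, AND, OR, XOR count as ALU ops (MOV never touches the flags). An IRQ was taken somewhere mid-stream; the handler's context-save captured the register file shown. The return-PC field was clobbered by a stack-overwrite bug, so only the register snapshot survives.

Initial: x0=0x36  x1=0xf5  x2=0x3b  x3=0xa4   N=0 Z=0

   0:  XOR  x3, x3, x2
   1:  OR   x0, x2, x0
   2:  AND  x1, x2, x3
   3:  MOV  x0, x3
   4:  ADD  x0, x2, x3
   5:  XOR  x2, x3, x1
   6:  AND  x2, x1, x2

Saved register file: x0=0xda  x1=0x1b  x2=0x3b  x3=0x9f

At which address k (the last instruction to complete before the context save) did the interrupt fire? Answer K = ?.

after  0: x0=0x36 x1=0xf5 x2=0x3b x3=0x9f  N=1 Z=0
after  1: x0=0x3f x1=0xf5 x2=0x3b x3=0x9f  N=0 Z=0
after  2: x0=0x3f x1=0x1b x2=0x3b x3=0x9f  N=0 Z=0
after  3: x0=0x9f x1=0x1b x2=0x3b x3=0x9f  N=0 Z=0
after  4: x0=0xda x1=0x1b x2=0x3b x3=0x9f  N=1 Z=0
-- IRQ taken; context saved, return-PC = 5 --

K = 4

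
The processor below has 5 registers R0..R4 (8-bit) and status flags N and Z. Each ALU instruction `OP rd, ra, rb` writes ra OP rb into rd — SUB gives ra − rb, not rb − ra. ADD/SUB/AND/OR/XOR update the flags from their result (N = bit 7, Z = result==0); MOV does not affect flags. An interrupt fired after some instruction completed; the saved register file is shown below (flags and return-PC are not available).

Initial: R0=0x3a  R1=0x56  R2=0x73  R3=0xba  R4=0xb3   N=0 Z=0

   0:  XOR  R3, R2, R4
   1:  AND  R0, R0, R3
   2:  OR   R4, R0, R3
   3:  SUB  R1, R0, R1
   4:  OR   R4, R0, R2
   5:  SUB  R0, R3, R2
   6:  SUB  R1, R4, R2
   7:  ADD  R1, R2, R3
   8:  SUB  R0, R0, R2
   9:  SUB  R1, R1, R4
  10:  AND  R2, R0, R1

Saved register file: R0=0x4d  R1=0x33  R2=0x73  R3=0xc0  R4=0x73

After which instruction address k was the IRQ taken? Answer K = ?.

after  0: R0=0x3a R1=0x56 R2=0x73 R3=0xc0 R4=0xb3  N=1 Z=0
after  1: R0=0x00 R1=0x56 R2=0x73 R3=0xc0 R4=0xb3  N=0 Z=1
after  2: R0=0x00 R1=0x56 R2=0x73 R3=0xc0 R4=0xc0  N=1 Z=0
after  3: R0=0x00 R1=0xaa R2=0x73 R3=0xc0 R4=0xc0  N=1 Z=0
after  4: R0=0x00 R1=0xaa R2=0x73 R3=0xc0 R4=0x73  N=0 Z=0
after  5: R0=0x4d R1=0xaa R2=0x73 R3=0xc0 R4=0x73  N=0 Z=0
after  6: R0=0x4d R1=0x00 R2=0x73 R3=0xc0 R4=0x73  N=0 Z=1
after  7: R0=0x4d R1=0x33 R2=0x73 R3=0xc0 R4=0x73  N=0 Z=0
-- IRQ taken; context saved, return-PC = 8 --

K = 7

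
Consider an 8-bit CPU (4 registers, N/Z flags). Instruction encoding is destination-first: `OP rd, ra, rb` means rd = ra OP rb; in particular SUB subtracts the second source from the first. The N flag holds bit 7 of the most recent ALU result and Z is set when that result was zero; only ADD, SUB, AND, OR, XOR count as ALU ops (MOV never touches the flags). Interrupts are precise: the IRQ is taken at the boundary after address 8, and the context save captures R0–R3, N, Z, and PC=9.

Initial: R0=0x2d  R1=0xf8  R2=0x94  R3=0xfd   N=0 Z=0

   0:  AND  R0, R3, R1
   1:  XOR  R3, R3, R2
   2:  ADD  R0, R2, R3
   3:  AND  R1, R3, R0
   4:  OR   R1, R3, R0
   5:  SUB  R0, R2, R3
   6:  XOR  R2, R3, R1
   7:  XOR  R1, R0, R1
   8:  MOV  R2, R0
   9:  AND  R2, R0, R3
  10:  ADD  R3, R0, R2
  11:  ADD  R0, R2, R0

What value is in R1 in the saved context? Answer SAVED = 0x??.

SAVED = 0xd6

after  0: R0=0xf8 R1=0xf8 R2=0x94 R3=0xfd  N=1 Z=0
after  1: R0=0xf8 R1=0xf8 R2=0x94 R3=0x69  N=0 Z=0
after  2: R0=0xfd R1=0xf8 R2=0x94 R3=0x69  N=1 Z=0
after  3: R0=0xfd R1=0x69 R2=0x94 R3=0x69  N=0 Z=0
after  4: R0=0xfd R1=0xfd R2=0x94 R3=0x69  N=1 Z=0
after  5: R0=0x2b R1=0xfd R2=0x94 R3=0x69  N=0 Z=0
after  6: R0=0x2b R1=0xfd R2=0x94 R3=0x69  N=1 Z=0
after  7: R0=0x2b R1=0xd6 R2=0x94 R3=0x69  N=1 Z=0
after  8: R0=0x2b R1=0xd6 R2=0x2b R3=0x69  N=1 Z=0
-- IRQ taken; context saved, return-PC = 9 --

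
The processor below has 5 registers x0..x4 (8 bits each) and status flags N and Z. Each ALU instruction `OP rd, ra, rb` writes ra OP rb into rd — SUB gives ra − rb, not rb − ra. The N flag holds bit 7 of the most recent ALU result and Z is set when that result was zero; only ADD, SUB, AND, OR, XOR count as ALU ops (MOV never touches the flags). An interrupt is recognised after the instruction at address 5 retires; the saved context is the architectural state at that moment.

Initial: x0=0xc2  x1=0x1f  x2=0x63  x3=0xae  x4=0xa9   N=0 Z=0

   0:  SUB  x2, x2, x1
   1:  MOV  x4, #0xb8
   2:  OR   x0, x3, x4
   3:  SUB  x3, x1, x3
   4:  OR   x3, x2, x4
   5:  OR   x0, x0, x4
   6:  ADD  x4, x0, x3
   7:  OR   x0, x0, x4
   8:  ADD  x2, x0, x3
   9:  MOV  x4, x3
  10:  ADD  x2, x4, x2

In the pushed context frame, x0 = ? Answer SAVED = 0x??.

SAVED = 0xbe

after  0: x0=0xc2 x1=0x1f x2=0x44 x3=0xae x4=0xa9  N=0 Z=0
after  1: x0=0xc2 x1=0x1f x2=0x44 x3=0xae x4=0xb8  N=0 Z=0
after  2: x0=0xbe x1=0x1f x2=0x44 x3=0xae x4=0xb8  N=1 Z=0
after  3: x0=0xbe x1=0x1f x2=0x44 x3=0x71 x4=0xb8  N=0 Z=0
after  4: x0=0xbe x1=0x1f x2=0x44 x3=0xfc x4=0xb8  N=1 Z=0
after  5: x0=0xbe x1=0x1f x2=0x44 x3=0xfc x4=0xb8  N=1 Z=0
-- IRQ taken; context saved, return-PC = 6 --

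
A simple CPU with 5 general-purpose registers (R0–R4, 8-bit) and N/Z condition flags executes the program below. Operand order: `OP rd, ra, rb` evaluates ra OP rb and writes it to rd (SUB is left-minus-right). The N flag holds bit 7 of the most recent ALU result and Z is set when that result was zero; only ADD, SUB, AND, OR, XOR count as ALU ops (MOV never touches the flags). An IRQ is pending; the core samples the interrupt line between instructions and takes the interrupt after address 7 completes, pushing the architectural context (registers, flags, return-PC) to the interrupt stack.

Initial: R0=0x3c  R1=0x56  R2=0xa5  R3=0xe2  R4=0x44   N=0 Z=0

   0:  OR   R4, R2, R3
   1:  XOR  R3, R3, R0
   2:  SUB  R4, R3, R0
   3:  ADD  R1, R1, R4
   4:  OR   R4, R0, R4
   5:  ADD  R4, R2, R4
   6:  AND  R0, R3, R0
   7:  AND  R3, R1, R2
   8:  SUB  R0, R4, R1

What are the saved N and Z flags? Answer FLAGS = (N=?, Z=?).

FLAGS = (N=1, Z=0)

after  0: R0=0x3c R1=0x56 R2=0xa5 R3=0xe2 R4=0xe7  N=1 Z=0
after  1: R0=0x3c R1=0x56 R2=0xa5 R3=0xde R4=0xe7  N=1 Z=0
after  2: R0=0x3c R1=0x56 R2=0xa5 R3=0xde R4=0xa2  N=1 Z=0
after  3: R0=0x3c R1=0xf8 R2=0xa5 R3=0xde R4=0xa2  N=1 Z=0
after  4: R0=0x3c R1=0xf8 R2=0xa5 R3=0xde R4=0xbe  N=1 Z=0
after  5: R0=0x3c R1=0xf8 R2=0xa5 R3=0xde R4=0x63  N=0 Z=0
after  6: R0=0x1c R1=0xf8 R2=0xa5 R3=0xde R4=0x63  N=0 Z=0
after  7: R0=0x1c R1=0xf8 R2=0xa5 R3=0xa0 R4=0x63  N=1 Z=0
-- IRQ taken; context saved, return-PC = 8 --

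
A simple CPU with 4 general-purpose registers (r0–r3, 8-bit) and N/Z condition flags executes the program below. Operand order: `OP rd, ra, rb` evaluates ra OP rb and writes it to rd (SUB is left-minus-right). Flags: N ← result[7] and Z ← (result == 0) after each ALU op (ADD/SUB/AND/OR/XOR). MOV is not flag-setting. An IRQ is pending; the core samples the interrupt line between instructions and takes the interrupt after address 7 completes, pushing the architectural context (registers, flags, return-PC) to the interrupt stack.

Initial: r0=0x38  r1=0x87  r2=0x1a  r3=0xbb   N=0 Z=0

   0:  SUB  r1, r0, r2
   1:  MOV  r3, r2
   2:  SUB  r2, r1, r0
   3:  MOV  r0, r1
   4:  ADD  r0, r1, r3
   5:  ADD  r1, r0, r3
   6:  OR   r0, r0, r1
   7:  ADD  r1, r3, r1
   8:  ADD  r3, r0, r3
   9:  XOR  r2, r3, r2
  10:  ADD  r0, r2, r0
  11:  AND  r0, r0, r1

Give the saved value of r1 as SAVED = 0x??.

SAVED = 0x6c

after  0: r0=0x38 r1=0x1e r2=0x1a r3=0xbb  N=0 Z=0
after  1: r0=0x38 r1=0x1e r2=0x1a r3=0x1a  N=0 Z=0
after  2: r0=0x38 r1=0x1e r2=0xe6 r3=0x1a  N=1 Z=0
after  3: r0=0x1e r1=0x1e r2=0xe6 r3=0x1a  N=1 Z=0
after  4: r0=0x38 r1=0x1e r2=0xe6 r3=0x1a  N=0 Z=0
after  5: r0=0x38 r1=0x52 r2=0xe6 r3=0x1a  N=0 Z=0
after  6: r0=0x7a r1=0x52 r2=0xe6 r3=0x1a  N=0 Z=0
after  7: r0=0x7a r1=0x6c r2=0xe6 r3=0x1a  N=0 Z=0
-- IRQ taken; context saved, return-PC = 8 --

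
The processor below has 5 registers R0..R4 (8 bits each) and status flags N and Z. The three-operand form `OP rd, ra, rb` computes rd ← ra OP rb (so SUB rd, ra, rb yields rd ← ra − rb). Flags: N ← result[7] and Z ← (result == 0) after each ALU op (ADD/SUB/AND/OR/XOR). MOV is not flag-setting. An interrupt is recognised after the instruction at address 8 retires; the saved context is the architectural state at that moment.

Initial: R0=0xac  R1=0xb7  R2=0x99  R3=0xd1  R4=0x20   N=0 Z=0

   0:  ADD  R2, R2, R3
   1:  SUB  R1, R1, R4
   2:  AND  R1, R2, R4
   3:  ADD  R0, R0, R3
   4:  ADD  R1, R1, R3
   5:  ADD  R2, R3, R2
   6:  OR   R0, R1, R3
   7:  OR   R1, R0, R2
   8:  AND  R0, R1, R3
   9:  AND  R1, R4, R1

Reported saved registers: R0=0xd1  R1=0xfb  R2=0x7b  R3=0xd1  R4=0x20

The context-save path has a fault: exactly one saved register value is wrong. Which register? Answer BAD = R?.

after  0: R0=0xac R1=0xb7 R2=0x6a R3=0xd1 R4=0x20  N=0 Z=0
after  1: R0=0xac R1=0x97 R2=0x6a R3=0xd1 R4=0x20  N=1 Z=0
after  2: R0=0xac R1=0x20 R2=0x6a R3=0xd1 R4=0x20  N=0 Z=0
after  3: R0=0x7d R1=0x20 R2=0x6a R3=0xd1 R4=0x20  N=0 Z=0
after  4: R0=0x7d R1=0xf1 R2=0x6a R3=0xd1 R4=0x20  N=1 Z=0
after  5: R0=0x7d R1=0xf1 R2=0x3b R3=0xd1 R4=0x20  N=0 Z=0
after  6: R0=0xf1 R1=0xf1 R2=0x3b R3=0xd1 R4=0x20  N=1 Z=0
after  7: R0=0xf1 R1=0xfb R2=0x3b R3=0xd1 R4=0x20  N=1 Z=0
after  8: R0=0xd1 R1=0xfb R2=0x3b R3=0xd1 R4=0x20  N=1 Z=0
-- IRQ taken; context saved, return-PC = 9 --
mismatch: R2: reported 0x7b vs actual 0x3b

BAD = R2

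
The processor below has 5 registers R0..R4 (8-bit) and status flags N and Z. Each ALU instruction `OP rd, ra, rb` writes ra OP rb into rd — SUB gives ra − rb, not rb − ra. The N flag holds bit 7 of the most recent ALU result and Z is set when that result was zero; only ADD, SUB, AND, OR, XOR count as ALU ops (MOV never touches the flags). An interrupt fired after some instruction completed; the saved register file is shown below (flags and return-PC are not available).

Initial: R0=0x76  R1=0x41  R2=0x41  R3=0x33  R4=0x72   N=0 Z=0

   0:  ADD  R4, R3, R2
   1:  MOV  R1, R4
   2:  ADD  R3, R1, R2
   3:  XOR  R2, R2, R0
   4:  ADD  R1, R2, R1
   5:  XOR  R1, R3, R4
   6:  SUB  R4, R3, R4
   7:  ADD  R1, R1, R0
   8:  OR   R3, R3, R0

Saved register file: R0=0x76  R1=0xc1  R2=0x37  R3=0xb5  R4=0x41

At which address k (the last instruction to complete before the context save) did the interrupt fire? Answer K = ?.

K = 6

after  0: R0=0x76 R1=0x41 R2=0x41 R3=0x33 R4=0x74  N=0 Z=0
after  1: R0=0x76 R1=0x74 R2=0x41 R3=0x33 R4=0x74  N=0 Z=0
after  2: R0=0x76 R1=0x74 R2=0x41 R3=0xb5 R4=0x74  N=1 Z=0
after  3: R0=0x76 R1=0x74 R2=0x37 R3=0xb5 R4=0x74  N=0 Z=0
after  4: R0=0x76 R1=0xab R2=0x37 R3=0xb5 R4=0x74  N=1 Z=0
after  5: R0=0x76 R1=0xc1 R2=0x37 R3=0xb5 R4=0x74  N=1 Z=0
after  6: R0=0x76 R1=0xc1 R2=0x37 R3=0xb5 R4=0x41  N=0 Z=0
-- IRQ taken; context saved, return-PC = 7 --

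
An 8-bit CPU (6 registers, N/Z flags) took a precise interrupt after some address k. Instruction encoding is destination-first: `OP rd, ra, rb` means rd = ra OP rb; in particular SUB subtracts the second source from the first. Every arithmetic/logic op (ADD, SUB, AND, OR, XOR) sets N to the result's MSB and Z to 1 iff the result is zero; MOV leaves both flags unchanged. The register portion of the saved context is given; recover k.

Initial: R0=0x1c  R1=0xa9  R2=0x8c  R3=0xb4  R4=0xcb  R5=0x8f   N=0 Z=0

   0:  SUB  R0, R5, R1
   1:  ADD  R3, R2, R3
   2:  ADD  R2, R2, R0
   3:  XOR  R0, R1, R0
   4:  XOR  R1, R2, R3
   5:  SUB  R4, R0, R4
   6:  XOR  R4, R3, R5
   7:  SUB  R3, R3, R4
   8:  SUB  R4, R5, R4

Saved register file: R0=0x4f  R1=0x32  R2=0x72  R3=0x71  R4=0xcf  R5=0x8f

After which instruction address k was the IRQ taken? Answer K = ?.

K = 7

after  0: R0=0xe6 R1=0xa9 R2=0x8c R3=0xb4 R4=0xcb R5=0x8f  N=1 Z=0
after  1: R0=0xe6 R1=0xa9 R2=0x8c R3=0x40 R4=0xcb R5=0x8f  N=0 Z=0
after  2: R0=0xe6 R1=0xa9 R2=0x72 R3=0x40 R4=0xcb R5=0x8f  N=0 Z=0
after  3: R0=0x4f R1=0xa9 R2=0x72 R3=0x40 R4=0xcb R5=0x8f  N=0 Z=0
after  4: R0=0x4f R1=0x32 R2=0x72 R3=0x40 R4=0xcb R5=0x8f  N=0 Z=0
after  5: R0=0x4f R1=0x32 R2=0x72 R3=0x40 R4=0x84 R5=0x8f  N=1 Z=0
after  6: R0=0x4f R1=0x32 R2=0x72 R3=0x40 R4=0xcf R5=0x8f  N=1 Z=0
after  7: R0=0x4f R1=0x32 R2=0x72 R3=0x71 R4=0xcf R5=0x8f  N=0 Z=0
-- IRQ taken; context saved, return-PC = 8 --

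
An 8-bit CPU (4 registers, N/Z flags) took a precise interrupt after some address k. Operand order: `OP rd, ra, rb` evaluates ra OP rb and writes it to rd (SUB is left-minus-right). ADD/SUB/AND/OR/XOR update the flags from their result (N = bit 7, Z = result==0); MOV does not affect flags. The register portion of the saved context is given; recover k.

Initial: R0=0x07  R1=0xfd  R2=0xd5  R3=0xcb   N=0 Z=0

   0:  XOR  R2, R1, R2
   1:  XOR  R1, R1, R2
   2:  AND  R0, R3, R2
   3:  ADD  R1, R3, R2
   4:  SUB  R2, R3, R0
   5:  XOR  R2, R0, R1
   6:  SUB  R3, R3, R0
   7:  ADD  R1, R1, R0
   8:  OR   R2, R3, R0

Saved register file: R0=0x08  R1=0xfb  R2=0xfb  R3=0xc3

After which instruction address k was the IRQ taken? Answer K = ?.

after  0: R0=0x07 R1=0xfd R2=0x28 R3=0xcb  N=0 Z=0
after  1: R0=0x07 R1=0xd5 R2=0x28 R3=0xcb  N=1 Z=0
after  2: R0=0x08 R1=0xd5 R2=0x28 R3=0xcb  N=0 Z=0
after  3: R0=0x08 R1=0xf3 R2=0x28 R3=0xcb  N=1 Z=0
after  4: R0=0x08 R1=0xf3 R2=0xc3 R3=0xcb  N=1 Z=0
after  5: R0=0x08 R1=0xf3 R2=0xfb R3=0xcb  N=1 Z=0
after  6: R0=0x08 R1=0xf3 R2=0xfb R3=0xc3  N=1 Z=0
after  7: R0=0x08 R1=0xfb R2=0xfb R3=0xc3  N=1 Z=0
-- IRQ taken; context saved, return-PC = 8 --

K = 7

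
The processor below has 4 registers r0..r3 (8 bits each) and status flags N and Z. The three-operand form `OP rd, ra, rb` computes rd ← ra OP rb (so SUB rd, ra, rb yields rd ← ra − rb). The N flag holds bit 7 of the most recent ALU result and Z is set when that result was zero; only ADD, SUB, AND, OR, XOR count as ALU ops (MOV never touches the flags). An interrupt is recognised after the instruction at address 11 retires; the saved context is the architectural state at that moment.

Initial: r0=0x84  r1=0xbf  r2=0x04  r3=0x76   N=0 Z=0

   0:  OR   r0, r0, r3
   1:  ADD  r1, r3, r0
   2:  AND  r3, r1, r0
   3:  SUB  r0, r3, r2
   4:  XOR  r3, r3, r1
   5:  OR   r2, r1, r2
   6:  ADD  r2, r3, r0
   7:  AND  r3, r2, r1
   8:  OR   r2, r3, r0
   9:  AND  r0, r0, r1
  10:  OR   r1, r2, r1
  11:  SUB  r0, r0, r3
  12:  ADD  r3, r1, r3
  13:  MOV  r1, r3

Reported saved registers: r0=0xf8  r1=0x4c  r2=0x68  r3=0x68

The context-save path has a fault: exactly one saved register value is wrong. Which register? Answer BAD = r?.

BAD = r1

after  0: r0=0xf6 r1=0xbf r2=0x04 r3=0x76  N=1 Z=0
after  1: r0=0xf6 r1=0x6c r2=0x04 r3=0x76  N=0 Z=0
after  2: r0=0xf6 r1=0x6c r2=0x04 r3=0x64  N=0 Z=0
after  3: r0=0x60 r1=0x6c r2=0x04 r3=0x64  N=0 Z=0
after  4: r0=0x60 r1=0x6c r2=0x04 r3=0x08  N=0 Z=0
after  5: r0=0x60 r1=0x6c r2=0x6c r3=0x08  N=0 Z=0
after  6: r0=0x60 r1=0x6c r2=0x68 r3=0x08  N=0 Z=0
after  7: r0=0x60 r1=0x6c r2=0x68 r3=0x68  N=0 Z=0
after  8: r0=0x60 r1=0x6c r2=0x68 r3=0x68  N=0 Z=0
after  9: r0=0x60 r1=0x6c r2=0x68 r3=0x68  N=0 Z=0
after 10: r0=0x60 r1=0x6c r2=0x68 r3=0x68  N=0 Z=0
after 11: r0=0xf8 r1=0x6c r2=0x68 r3=0x68  N=1 Z=0
-- IRQ taken; context saved, return-PC = 12 --
mismatch: r1: reported 0x4c vs actual 0x6c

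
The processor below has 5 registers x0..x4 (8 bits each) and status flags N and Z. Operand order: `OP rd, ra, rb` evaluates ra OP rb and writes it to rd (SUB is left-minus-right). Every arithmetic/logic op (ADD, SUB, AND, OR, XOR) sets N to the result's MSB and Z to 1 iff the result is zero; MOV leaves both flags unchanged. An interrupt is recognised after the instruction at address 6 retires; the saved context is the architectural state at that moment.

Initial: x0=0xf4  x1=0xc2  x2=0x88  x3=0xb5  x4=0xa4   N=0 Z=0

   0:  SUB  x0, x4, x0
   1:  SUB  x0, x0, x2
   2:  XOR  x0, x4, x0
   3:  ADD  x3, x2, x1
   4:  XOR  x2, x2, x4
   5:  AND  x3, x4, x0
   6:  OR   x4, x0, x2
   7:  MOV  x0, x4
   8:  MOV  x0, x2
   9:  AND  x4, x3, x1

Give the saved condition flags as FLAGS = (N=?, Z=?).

FLAGS = (N=1, Z=0)

after  0: x0=0xb0 x1=0xc2 x2=0x88 x3=0xb5 x4=0xa4  N=1 Z=0
after  1: x0=0x28 x1=0xc2 x2=0x88 x3=0xb5 x4=0xa4  N=0 Z=0
after  2: x0=0x8c x1=0xc2 x2=0x88 x3=0xb5 x4=0xa4  N=1 Z=0
after  3: x0=0x8c x1=0xc2 x2=0x88 x3=0x4a x4=0xa4  N=0 Z=0
after  4: x0=0x8c x1=0xc2 x2=0x2c x3=0x4a x4=0xa4  N=0 Z=0
after  5: x0=0x8c x1=0xc2 x2=0x2c x3=0x84 x4=0xa4  N=1 Z=0
after  6: x0=0x8c x1=0xc2 x2=0x2c x3=0x84 x4=0xac  N=1 Z=0
-- IRQ taken; context saved, return-PC = 7 --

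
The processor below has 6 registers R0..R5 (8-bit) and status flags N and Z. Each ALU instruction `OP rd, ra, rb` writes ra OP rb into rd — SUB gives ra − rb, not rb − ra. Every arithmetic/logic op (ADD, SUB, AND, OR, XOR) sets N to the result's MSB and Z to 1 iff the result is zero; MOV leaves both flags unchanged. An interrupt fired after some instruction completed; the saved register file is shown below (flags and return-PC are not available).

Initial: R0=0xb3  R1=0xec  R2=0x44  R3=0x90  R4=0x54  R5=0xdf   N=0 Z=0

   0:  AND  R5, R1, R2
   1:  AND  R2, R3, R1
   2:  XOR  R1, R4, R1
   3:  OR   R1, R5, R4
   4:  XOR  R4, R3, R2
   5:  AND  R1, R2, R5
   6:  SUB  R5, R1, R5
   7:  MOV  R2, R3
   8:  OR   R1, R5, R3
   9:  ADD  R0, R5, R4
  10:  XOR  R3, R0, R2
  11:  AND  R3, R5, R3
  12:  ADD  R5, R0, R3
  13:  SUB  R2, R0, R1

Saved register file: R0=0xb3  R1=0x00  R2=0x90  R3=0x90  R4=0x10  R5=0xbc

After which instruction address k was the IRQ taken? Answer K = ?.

after  0: R0=0xb3 R1=0xec R2=0x44 R3=0x90 R4=0x54 R5=0x44  N=0 Z=0
after  1: R0=0xb3 R1=0xec R2=0x80 R3=0x90 R4=0x54 R5=0x44  N=1 Z=0
after  2: R0=0xb3 R1=0xb8 R2=0x80 R3=0x90 R4=0x54 R5=0x44  N=1 Z=0
after  3: R0=0xb3 R1=0x54 R2=0x80 R3=0x90 R4=0x54 R5=0x44  N=0 Z=0
after  4: R0=0xb3 R1=0x54 R2=0x80 R3=0x90 R4=0x10 R5=0x44  N=0 Z=0
after  5: R0=0xb3 R1=0x00 R2=0x80 R3=0x90 R4=0x10 R5=0x44  N=0 Z=1
after  6: R0=0xb3 R1=0x00 R2=0x80 R3=0x90 R4=0x10 R5=0xbc  N=1 Z=0
after  7: R0=0xb3 R1=0x00 R2=0x90 R3=0x90 R4=0x10 R5=0xbc  N=1 Z=0
-- IRQ taken; context saved, return-PC = 8 --

K = 7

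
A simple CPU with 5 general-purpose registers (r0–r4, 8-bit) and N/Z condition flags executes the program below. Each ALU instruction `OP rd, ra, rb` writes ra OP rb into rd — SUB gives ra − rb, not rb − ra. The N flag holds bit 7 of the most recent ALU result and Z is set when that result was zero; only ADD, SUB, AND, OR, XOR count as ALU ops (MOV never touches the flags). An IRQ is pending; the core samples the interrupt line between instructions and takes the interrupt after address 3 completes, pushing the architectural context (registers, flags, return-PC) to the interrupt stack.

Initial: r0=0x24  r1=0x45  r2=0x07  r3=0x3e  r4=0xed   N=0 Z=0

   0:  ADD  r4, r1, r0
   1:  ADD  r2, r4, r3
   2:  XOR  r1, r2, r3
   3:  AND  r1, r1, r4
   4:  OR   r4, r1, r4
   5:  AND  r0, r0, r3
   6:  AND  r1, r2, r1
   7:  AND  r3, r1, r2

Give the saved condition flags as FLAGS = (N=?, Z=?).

after  0: r0=0x24 r1=0x45 r2=0x07 r3=0x3e r4=0x69  N=0 Z=0
after  1: r0=0x24 r1=0x45 r2=0xa7 r3=0x3e r4=0x69  N=1 Z=0
after  2: r0=0x24 r1=0x99 r2=0xa7 r3=0x3e r4=0x69  N=1 Z=0
after  3: r0=0x24 r1=0x09 r2=0xa7 r3=0x3e r4=0x69  N=0 Z=0
-- IRQ taken; context saved, return-PC = 4 --

FLAGS = (N=0, Z=0)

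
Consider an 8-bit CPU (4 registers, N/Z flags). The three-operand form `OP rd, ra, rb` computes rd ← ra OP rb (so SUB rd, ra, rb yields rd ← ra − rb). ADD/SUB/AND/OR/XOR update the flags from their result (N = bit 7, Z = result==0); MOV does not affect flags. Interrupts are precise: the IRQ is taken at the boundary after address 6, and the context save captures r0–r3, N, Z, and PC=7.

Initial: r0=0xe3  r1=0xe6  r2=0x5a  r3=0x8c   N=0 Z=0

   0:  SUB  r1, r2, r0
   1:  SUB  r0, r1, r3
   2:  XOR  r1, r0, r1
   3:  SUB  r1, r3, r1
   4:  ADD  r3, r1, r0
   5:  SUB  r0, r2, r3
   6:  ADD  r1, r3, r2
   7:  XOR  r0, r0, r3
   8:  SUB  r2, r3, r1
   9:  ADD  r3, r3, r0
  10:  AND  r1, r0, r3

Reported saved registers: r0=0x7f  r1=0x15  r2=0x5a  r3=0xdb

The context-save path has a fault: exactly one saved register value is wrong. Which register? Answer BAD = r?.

after  0: r0=0xe3 r1=0x77 r2=0x5a r3=0x8c  N=0 Z=0
after  1: r0=0xeb r1=0x77 r2=0x5a r3=0x8c  N=1 Z=0
after  2: r0=0xeb r1=0x9c r2=0x5a r3=0x8c  N=1 Z=0
after  3: r0=0xeb r1=0xf0 r2=0x5a r3=0x8c  N=1 Z=0
after  4: r0=0xeb r1=0xf0 r2=0x5a r3=0xdb  N=1 Z=0
after  5: r0=0x7f r1=0xf0 r2=0x5a r3=0xdb  N=0 Z=0
after  6: r0=0x7f r1=0x35 r2=0x5a r3=0xdb  N=0 Z=0
-- IRQ taken; context saved, return-PC = 7 --
mismatch: r1: reported 0x15 vs actual 0x35

BAD = r1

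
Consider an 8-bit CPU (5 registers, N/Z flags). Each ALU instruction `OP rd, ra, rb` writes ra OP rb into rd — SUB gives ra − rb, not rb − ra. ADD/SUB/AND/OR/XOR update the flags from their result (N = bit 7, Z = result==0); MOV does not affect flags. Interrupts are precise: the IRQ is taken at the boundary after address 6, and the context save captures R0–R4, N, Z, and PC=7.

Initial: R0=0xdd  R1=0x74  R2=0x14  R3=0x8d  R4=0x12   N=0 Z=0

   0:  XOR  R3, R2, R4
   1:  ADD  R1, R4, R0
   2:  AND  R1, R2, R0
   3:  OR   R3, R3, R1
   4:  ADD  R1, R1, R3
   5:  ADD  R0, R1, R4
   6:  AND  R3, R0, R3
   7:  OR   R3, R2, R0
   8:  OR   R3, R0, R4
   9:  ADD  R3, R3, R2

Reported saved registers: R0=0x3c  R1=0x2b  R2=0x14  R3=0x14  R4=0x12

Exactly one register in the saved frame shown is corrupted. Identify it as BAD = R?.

after  0: R0=0xdd R1=0x74 R2=0x14 R3=0x06 R4=0x12  N=0 Z=0
after  1: R0=0xdd R1=0xef R2=0x14 R3=0x06 R4=0x12  N=1 Z=0
after  2: R0=0xdd R1=0x14 R2=0x14 R3=0x06 R4=0x12  N=0 Z=0
after  3: R0=0xdd R1=0x14 R2=0x14 R3=0x16 R4=0x12  N=0 Z=0
after  4: R0=0xdd R1=0x2a R2=0x14 R3=0x16 R4=0x12  N=0 Z=0
after  5: R0=0x3c R1=0x2a R2=0x14 R3=0x16 R4=0x12  N=0 Z=0
after  6: R0=0x3c R1=0x2a R2=0x14 R3=0x14 R4=0x12  N=0 Z=0
-- IRQ taken; context saved, return-PC = 7 --
mismatch: R1: reported 0x2b vs actual 0x2a

BAD = R1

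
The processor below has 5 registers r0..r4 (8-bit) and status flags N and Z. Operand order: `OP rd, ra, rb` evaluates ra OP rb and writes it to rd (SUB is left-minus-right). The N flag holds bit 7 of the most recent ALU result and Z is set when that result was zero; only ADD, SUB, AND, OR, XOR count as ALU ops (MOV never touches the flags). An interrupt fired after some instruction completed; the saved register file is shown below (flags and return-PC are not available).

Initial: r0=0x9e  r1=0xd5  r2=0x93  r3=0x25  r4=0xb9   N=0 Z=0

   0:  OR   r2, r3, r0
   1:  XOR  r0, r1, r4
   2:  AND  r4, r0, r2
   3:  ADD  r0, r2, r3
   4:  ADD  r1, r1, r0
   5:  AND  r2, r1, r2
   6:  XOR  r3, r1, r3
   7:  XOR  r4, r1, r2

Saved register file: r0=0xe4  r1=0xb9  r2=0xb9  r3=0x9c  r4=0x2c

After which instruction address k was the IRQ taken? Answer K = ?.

after  0: r0=0x9e r1=0xd5 r2=0xbf r3=0x25 r4=0xb9  N=1 Z=0
after  1: r0=0x6c r1=0xd5 r2=0xbf r3=0x25 r4=0xb9  N=0 Z=0
after  2: r0=0x6c r1=0xd5 r2=0xbf r3=0x25 r4=0x2c  N=0 Z=0
after  3: r0=0xe4 r1=0xd5 r2=0xbf r3=0x25 r4=0x2c  N=1 Z=0
after  4: r0=0xe4 r1=0xb9 r2=0xbf r3=0x25 r4=0x2c  N=1 Z=0
after  5: r0=0xe4 r1=0xb9 r2=0xb9 r3=0x25 r4=0x2c  N=1 Z=0
after  6: r0=0xe4 r1=0xb9 r2=0xb9 r3=0x9c r4=0x2c  N=1 Z=0
-- IRQ taken; context saved, return-PC = 7 --

K = 6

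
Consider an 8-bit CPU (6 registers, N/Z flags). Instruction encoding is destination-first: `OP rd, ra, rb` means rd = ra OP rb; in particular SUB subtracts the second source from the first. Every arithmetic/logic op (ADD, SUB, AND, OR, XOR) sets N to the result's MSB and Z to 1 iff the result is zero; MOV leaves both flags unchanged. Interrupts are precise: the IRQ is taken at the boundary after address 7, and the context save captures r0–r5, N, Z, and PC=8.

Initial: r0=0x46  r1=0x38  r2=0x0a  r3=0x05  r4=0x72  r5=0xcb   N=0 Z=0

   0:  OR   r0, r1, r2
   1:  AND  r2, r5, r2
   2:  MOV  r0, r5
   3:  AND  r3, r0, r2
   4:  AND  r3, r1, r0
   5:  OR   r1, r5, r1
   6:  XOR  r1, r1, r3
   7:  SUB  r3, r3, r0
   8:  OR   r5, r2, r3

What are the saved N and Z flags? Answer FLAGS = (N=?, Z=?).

FLAGS = (N=0, Z=0)

after  0: r0=0x3a r1=0x38 r2=0x0a r3=0x05 r4=0x72 r5=0xcb  N=0 Z=0
after  1: r0=0x3a r1=0x38 r2=0x0a r3=0x05 r4=0x72 r5=0xcb  N=0 Z=0
after  2: r0=0xcb r1=0x38 r2=0x0a r3=0x05 r4=0x72 r5=0xcb  N=0 Z=0
after  3: r0=0xcb r1=0x38 r2=0x0a r3=0x0a r4=0x72 r5=0xcb  N=0 Z=0
after  4: r0=0xcb r1=0x38 r2=0x0a r3=0x08 r4=0x72 r5=0xcb  N=0 Z=0
after  5: r0=0xcb r1=0xfb r2=0x0a r3=0x08 r4=0x72 r5=0xcb  N=1 Z=0
after  6: r0=0xcb r1=0xf3 r2=0x0a r3=0x08 r4=0x72 r5=0xcb  N=1 Z=0
after  7: r0=0xcb r1=0xf3 r2=0x0a r3=0x3d r4=0x72 r5=0xcb  N=0 Z=0
-- IRQ taken; context saved, return-PC = 8 --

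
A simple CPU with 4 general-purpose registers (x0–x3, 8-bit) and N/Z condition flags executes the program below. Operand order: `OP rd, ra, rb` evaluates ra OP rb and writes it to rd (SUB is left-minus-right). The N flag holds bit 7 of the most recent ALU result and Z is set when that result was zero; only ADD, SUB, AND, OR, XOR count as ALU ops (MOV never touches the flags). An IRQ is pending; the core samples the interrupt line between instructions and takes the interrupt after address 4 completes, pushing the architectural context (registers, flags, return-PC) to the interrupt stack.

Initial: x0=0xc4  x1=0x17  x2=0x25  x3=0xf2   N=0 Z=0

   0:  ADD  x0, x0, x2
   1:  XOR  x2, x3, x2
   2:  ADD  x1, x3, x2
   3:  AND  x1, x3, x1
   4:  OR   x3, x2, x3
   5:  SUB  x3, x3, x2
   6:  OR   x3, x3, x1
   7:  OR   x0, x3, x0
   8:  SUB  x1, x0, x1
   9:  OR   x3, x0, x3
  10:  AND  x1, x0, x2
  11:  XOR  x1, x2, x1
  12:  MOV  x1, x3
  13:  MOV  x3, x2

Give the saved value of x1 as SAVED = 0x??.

after  0: x0=0xe9 x1=0x17 x2=0x25 x3=0xf2  N=1 Z=0
after  1: x0=0xe9 x1=0x17 x2=0xd7 x3=0xf2  N=1 Z=0
after  2: x0=0xe9 x1=0xc9 x2=0xd7 x3=0xf2  N=1 Z=0
after  3: x0=0xe9 x1=0xc0 x2=0xd7 x3=0xf2  N=1 Z=0
after  4: x0=0xe9 x1=0xc0 x2=0xd7 x3=0xf7  N=1 Z=0
-- IRQ taken; context saved, return-PC = 5 --

SAVED = 0xc0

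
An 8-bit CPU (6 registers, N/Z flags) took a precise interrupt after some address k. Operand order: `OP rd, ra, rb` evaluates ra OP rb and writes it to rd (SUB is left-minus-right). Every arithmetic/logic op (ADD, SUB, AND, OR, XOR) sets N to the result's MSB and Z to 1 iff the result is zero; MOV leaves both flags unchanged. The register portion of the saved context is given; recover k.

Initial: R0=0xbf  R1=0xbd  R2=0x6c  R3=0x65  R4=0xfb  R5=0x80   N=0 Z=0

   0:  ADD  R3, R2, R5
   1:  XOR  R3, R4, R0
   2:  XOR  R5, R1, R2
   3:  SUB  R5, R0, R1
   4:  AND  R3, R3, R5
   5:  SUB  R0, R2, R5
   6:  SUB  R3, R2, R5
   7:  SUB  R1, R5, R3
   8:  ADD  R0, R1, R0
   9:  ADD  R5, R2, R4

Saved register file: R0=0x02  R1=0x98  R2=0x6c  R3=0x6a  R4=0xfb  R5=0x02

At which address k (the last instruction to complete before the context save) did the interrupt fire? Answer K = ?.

after  0: R0=0xbf R1=0xbd R2=0x6c R3=0xec R4=0xfb R5=0x80  N=1 Z=0
after  1: R0=0xbf R1=0xbd R2=0x6c R3=0x44 R4=0xfb R5=0x80  N=0 Z=0
after  2: R0=0xbf R1=0xbd R2=0x6c R3=0x44 R4=0xfb R5=0xd1  N=1 Z=0
after  3: R0=0xbf R1=0xbd R2=0x6c R3=0x44 R4=0xfb R5=0x02  N=0 Z=0
after  4: R0=0xbf R1=0xbd R2=0x6c R3=0x00 R4=0xfb R5=0x02  N=0 Z=1
after  5: R0=0x6a R1=0xbd R2=0x6c R3=0x00 R4=0xfb R5=0x02  N=0 Z=0
after  6: R0=0x6a R1=0xbd R2=0x6c R3=0x6a R4=0xfb R5=0x02  N=0 Z=0
after  7: R0=0x6a R1=0x98 R2=0x6c R3=0x6a R4=0xfb R5=0x02  N=1 Z=0
after  8: R0=0x02 R1=0x98 R2=0x6c R3=0x6a R4=0xfb R5=0x02  N=0 Z=0
-- IRQ taken; context saved, return-PC = 9 --

K = 8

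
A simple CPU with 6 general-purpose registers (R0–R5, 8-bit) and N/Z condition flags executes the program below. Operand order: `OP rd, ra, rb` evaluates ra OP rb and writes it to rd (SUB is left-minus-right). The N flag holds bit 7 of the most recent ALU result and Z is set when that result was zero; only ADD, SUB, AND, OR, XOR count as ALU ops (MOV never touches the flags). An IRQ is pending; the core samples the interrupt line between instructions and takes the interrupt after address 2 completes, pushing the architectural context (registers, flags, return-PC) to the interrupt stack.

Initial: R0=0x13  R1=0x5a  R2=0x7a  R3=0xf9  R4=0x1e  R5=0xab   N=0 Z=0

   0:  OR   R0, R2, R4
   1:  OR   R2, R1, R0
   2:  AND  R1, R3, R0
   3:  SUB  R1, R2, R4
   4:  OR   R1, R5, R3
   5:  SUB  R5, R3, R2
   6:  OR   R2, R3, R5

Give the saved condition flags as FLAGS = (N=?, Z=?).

after  0: R0=0x7e R1=0x5a R2=0x7a R3=0xf9 R4=0x1e R5=0xab  N=0 Z=0
after  1: R0=0x7e R1=0x5a R2=0x7e R3=0xf9 R4=0x1e R5=0xab  N=0 Z=0
after  2: R0=0x7e R1=0x78 R2=0x7e R3=0xf9 R4=0x1e R5=0xab  N=0 Z=0
-- IRQ taken; context saved, return-PC = 3 --

FLAGS = (N=0, Z=0)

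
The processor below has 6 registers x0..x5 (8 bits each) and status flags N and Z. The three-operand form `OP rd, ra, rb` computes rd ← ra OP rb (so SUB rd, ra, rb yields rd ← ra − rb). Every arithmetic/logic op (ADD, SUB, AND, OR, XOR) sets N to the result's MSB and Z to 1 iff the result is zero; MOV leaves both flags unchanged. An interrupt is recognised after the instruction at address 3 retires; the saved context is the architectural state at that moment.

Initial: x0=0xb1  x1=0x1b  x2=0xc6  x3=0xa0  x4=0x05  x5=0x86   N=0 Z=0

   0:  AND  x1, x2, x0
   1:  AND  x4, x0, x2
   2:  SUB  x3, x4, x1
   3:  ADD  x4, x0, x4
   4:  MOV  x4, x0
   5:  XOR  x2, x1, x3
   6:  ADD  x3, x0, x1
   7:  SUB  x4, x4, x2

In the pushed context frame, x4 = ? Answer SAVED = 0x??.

SAVED = 0x31

after  0: x0=0xb1 x1=0x80 x2=0xc6 x3=0xa0 x4=0x05 x5=0x86  N=1 Z=0
after  1: x0=0xb1 x1=0x80 x2=0xc6 x3=0xa0 x4=0x80 x5=0x86  N=1 Z=0
after  2: x0=0xb1 x1=0x80 x2=0xc6 x3=0x00 x4=0x80 x5=0x86  N=0 Z=1
after  3: x0=0xb1 x1=0x80 x2=0xc6 x3=0x00 x4=0x31 x5=0x86  N=0 Z=0
-- IRQ taken; context saved, return-PC = 4 --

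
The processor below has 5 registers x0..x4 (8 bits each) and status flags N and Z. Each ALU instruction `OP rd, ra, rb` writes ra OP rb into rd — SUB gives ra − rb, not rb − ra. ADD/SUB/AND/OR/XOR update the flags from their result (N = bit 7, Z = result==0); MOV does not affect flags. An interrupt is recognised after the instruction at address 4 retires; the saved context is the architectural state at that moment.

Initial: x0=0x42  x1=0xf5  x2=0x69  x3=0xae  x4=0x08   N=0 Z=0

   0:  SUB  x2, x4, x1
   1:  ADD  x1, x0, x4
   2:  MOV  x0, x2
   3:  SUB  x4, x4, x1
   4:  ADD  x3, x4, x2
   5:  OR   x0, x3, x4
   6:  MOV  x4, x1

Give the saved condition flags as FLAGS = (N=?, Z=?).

after  0: x0=0x42 x1=0xf5 x2=0x13 x3=0xae x4=0x08  N=0 Z=0
after  1: x0=0x42 x1=0x4a x2=0x13 x3=0xae x4=0x08  N=0 Z=0
after  2: x0=0x13 x1=0x4a x2=0x13 x3=0xae x4=0x08  N=0 Z=0
after  3: x0=0x13 x1=0x4a x2=0x13 x3=0xae x4=0xbe  N=1 Z=0
after  4: x0=0x13 x1=0x4a x2=0x13 x3=0xd1 x4=0xbe  N=1 Z=0
-- IRQ taken; context saved, return-PC = 5 --

FLAGS = (N=1, Z=0)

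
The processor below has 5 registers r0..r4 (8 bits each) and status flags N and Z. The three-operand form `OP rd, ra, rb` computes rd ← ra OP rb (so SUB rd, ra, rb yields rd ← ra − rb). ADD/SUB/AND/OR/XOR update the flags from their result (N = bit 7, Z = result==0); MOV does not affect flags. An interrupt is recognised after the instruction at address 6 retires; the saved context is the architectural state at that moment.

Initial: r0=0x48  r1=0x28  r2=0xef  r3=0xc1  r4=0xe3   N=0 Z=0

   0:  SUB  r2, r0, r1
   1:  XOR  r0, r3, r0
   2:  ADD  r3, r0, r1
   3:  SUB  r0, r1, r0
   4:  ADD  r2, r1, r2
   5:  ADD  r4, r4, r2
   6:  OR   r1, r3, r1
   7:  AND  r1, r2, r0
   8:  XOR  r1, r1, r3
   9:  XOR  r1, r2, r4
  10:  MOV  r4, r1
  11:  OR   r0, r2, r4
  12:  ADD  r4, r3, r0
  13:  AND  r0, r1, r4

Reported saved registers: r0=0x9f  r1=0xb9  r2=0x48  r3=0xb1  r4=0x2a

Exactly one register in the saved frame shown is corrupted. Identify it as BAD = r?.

after  0: r0=0x48 r1=0x28 r2=0x20 r3=0xc1 r4=0xe3  N=0 Z=0
after  1: r0=0x89 r1=0x28 r2=0x20 r3=0xc1 r4=0xe3  N=1 Z=0
after  2: r0=0x89 r1=0x28 r2=0x20 r3=0xb1 r4=0xe3  N=1 Z=0
after  3: r0=0x9f r1=0x28 r2=0x20 r3=0xb1 r4=0xe3  N=1 Z=0
after  4: r0=0x9f r1=0x28 r2=0x48 r3=0xb1 r4=0xe3  N=0 Z=0
after  5: r0=0x9f r1=0x28 r2=0x48 r3=0xb1 r4=0x2b  N=0 Z=0
after  6: r0=0x9f r1=0xb9 r2=0x48 r3=0xb1 r4=0x2b  N=1 Z=0
-- IRQ taken; context saved, return-PC = 7 --
mismatch: r4: reported 0x2a vs actual 0x2b

BAD = r4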